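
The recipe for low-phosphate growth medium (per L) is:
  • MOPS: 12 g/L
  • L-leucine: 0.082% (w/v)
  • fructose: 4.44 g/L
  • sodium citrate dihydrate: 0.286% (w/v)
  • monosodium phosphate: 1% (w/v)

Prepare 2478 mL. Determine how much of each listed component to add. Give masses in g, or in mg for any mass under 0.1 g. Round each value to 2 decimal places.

MOPS 29.74 g; L-leucine 2.03 g; fructose 11.00 g; sodium citrate dihydrate 7.09 g; monosodium phosphate 24.78 g

Working volume: 2478 mL = 2.478 L.
MOPS: 12 g/L × 2.478 L = 29.74 g
L-leucine: 0.082% w/v = 0.82 g/L → 0.82 × 2.478 L = 2.03 g
fructose: 4.44 g/L × 2.478 L = 11.00 g
sodium citrate dihydrate: 0.286 g per 100 mL × 2478 mL ÷ 100 = 7.09 g
monosodium phosphate: 1 g per 100 mL × 2478 mL ÷ 100 = 24.78 g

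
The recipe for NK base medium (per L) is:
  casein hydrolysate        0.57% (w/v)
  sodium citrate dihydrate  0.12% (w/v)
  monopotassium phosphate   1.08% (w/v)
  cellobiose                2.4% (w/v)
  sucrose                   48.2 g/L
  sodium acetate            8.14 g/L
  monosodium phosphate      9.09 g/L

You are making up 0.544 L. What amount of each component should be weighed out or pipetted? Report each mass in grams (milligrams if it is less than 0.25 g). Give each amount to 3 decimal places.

casein hydrolysate 3.101 g; sodium citrate dihydrate 0.653 g; monopotassium phosphate 5.875 g; cellobiose 13.056 g; sucrose 26.221 g; sodium acetate 4.428 g; monosodium phosphate 4.945 g

Working volume: 0.544 L.
casein hydrolysate: 0.57 g per 100 mL × 544 mL ÷ 100 = 3.101 g
sodium citrate dihydrate: 0.12% w/v = 1.2 g/L → 1.2 × 0.544 L = 0.653 g
monopotassium phosphate: 1.08% w/v = 10.8 g/L → 10.8 × 0.544 L = 5.875 g
cellobiose: 2.4% w/v = 24 g/L → 24 × 0.544 L = 13.056 g
sucrose: 48.2 g/L × 0.544 L = 26.221 g
sodium acetate: 8.14 g/L × 0.544 L = 4.428 g
monosodium phosphate: 9.09 g/L × 0.544 L = 4.945 g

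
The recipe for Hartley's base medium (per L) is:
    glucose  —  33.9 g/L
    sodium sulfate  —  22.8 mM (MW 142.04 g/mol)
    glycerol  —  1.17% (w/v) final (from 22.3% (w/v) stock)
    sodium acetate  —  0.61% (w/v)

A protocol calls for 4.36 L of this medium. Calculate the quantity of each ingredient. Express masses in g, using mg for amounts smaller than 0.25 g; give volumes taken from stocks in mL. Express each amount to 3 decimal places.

Scale factor relative to 1 L: 4.36.
glucose: 33.9 g/L × 4.36 L = 147.804 g
sodium sulfate: 22.8 mmol/L × 142.04 g/mol × 4.36 L ÷ 1000 = 14.120 g
glycerol: dilute stock: 1.17% ÷ 22.3% × 4360 mL = 228.753 mL
sodium acetate: 0.61% w/v = 6.1 g/L → 6.1 × 4.36 L = 26.596 g

glucose 147.804 g; sodium sulfate 14.120 g; glycerol 228.753 mL; sodium acetate 26.596 g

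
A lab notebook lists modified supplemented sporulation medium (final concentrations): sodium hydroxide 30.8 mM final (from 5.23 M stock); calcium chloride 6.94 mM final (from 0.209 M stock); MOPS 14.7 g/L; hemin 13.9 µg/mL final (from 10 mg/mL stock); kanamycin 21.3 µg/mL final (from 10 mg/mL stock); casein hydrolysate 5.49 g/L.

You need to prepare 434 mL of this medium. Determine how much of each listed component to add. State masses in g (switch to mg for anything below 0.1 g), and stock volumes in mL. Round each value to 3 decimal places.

Target volume = 434 mL = 0.434 L.
sodium hydroxide: V = C2·V2/C1 = 30.8 mM × 434 mL ÷ 5230 mM = 2.556 mL
calcium chloride: V = C2·V2/C1 = 6.94 mM × 434 mL ÷ 209 mM = 14.411 mL
MOPS: 14.7 g/L × 0.434 L = 6.380 g
hemin: V = C2·V2/C1 = 13.9 µg/mL × 434 mL ÷ 10000 µg/mL = 0.603 mL
kanamycin: V = C2·V2/C1 = 21.3 µg/mL × 434 mL ÷ 10000 µg/mL = 0.924 mL
casein hydrolysate: 5.49 g/L × 0.434 L = 2.383 g

sodium hydroxide 2.556 mL; calcium chloride 14.411 mL; MOPS 6.380 g; hemin 0.603 mL; kanamycin 0.924 mL; casein hydrolysate 2.383 g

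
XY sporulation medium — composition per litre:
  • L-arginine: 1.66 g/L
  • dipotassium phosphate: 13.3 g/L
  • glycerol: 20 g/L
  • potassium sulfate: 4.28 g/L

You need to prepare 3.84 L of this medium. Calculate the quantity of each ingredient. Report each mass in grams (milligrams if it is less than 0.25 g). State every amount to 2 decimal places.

L-arginine 6.37 g; dipotassium phosphate 51.07 g; glycerol 76.80 g; potassium sulfate 16.44 g

Scale factor relative to 1 L: 3.84.
L-arginine: 1.66 g/L × 3.84 L = 6.37 g
dipotassium phosphate: 13.3 g/L × 3.84 L = 51.07 g
glycerol: 20 g/L × 3.84 L = 76.80 g
potassium sulfate: 4.28 g/L × 3.84 L = 16.44 g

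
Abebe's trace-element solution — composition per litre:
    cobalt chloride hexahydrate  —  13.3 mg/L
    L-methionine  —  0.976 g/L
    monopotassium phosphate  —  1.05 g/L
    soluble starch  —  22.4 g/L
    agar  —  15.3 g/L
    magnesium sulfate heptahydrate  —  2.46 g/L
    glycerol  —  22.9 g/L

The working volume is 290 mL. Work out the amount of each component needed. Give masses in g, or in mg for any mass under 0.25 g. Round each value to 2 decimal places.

Scale factor relative to 1 L: 0.29.
cobalt chloride hexahydrate: 13.3 mg/L × 0.29 L = 3.86 mg
L-methionine: 0.976 g/L × 0.29 L = 0.28 g
monopotassium phosphate: 1.05 g/L × 0.29 L = 0.30 g
soluble starch: 22.4 g/L × 0.29 L = 6.50 g
agar: 15.3 g/L × 0.29 L = 4.44 g
magnesium sulfate heptahydrate: 2.46 g/L × 0.29 L = 0.71 g
glycerol: 22.9 g/L × 0.29 L = 6.64 g

cobalt chloride hexahydrate 3.86 mg; L-methionine 0.28 g; monopotassium phosphate 0.30 g; soluble starch 6.50 g; agar 4.44 g; magnesium sulfate heptahydrate 0.71 g; glycerol 6.64 g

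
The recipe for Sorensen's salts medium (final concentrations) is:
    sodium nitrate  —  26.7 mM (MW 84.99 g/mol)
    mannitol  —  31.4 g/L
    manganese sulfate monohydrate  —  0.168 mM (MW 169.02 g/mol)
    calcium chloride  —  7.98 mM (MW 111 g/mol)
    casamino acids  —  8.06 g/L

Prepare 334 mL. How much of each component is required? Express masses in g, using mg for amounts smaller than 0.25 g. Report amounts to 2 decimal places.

Scale factor relative to 1 L: 0.334.
sodium nitrate: 26.7 mmol/L × 84.99 g/mol × 0.334 L ÷ 1000 = 0.76 g
mannitol: 31.4 g/L × 0.334 L = 10.49 g
manganese sulfate monohydrate: 0.168 mmol/L × 169.02 mg/mmol × 0.334 L = 9.48 mg
calcium chloride: 7.98 mmol/L × 111 g/mol × 0.334 L ÷ 1000 = 0.30 g
casamino acids: 8.06 g/L × 0.334 L = 2.69 g

sodium nitrate 0.76 g; mannitol 10.49 g; manganese sulfate monohydrate 9.48 mg; calcium chloride 0.30 g; casamino acids 2.69 g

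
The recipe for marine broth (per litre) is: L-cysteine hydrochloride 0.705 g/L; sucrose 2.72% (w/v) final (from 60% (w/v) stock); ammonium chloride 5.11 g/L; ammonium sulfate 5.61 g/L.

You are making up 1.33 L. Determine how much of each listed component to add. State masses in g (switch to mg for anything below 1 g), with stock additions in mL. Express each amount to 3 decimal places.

L-cysteine hydrochloride 937.650 mg; sucrose 60.293 mL; ammonium chloride 6.796 g; ammonium sulfate 7.461 g

Working volume: 1.33 L.
L-cysteine hydrochloride: 0.705 g/L × 1.33 L = 0.93765 g = 937.650 mg
sucrose: dilute stock: 2.72% ÷ 60% × 1330 mL = 60.293 mL
ammonium chloride: 5.11 g/L × 1.33 L = 6.796 g
ammonium sulfate: 5.61 g/L × 1.33 L = 7.461 g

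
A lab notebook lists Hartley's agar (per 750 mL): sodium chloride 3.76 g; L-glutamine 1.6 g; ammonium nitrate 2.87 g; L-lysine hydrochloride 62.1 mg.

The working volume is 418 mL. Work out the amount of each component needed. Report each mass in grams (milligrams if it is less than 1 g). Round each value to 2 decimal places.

Ratio of target to recipe volume: 418 / 750 = 0.557333.
sodium chloride: 3.76 g × (418 mL / 750 mL) = 2.10 g
L-glutamine: 1.6 g × (418 mL / 750 mL) = 0.891733 g = 891.73 mg
ammonium nitrate: 2.87 g × (418 mL / 750 mL) = 1.60 g
L-lysine hydrochloride: 62.1 mg × (418 mL / 750 mL) = 34.61 mg

sodium chloride 2.10 g; L-glutamine 891.73 mg; ammonium nitrate 1.60 g; L-lysine hydrochloride 34.61 mg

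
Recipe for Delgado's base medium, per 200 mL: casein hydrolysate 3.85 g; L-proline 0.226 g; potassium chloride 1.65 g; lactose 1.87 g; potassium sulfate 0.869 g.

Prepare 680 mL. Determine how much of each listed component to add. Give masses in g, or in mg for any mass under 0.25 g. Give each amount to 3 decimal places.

casein hydrolysate 13.090 g; L-proline 0.768 g; potassium chloride 5.610 g; lactose 6.358 g; potassium sulfate 2.955 g

Ratio of target to recipe volume: 680 / 200 = 3.4.
casein hydrolysate: 3.85 g × (680 mL / 200 mL) = 13.090 g
L-proline: 0.226 g × (680 mL / 200 mL) = 0.768 g
potassium chloride: 1.65 g × (680 mL / 200 mL) = 5.610 g
lactose: 1.87 g × (680 mL / 200 mL) = 6.358 g
potassium sulfate: 0.869 g × (680 mL / 200 mL) = 2.955 g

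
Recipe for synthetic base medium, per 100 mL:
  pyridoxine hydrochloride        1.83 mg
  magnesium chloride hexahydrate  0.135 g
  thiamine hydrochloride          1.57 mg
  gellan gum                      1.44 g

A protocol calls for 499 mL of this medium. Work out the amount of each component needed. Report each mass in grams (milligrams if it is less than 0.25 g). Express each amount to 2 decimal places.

Scale factor = 499 mL / 100 mL = 4.99.
pyridoxine hydrochloride: 1.83 mg × (499 mL / 100 mL) = 9.13 mg
magnesium chloride hexahydrate: 0.135 g × (499 mL / 100 mL) = 0.67 g
thiamine hydrochloride: 1.57 mg × (499 mL / 100 mL) = 7.83 mg
gellan gum: 1.44 g × (499 mL / 100 mL) = 7.19 g

pyridoxine hydrochloride 9.13 mg; magnesium chloride hexahydrate 0.67 g; thiamine hydrochloride 7.83 mg; gellan gum 7.19 g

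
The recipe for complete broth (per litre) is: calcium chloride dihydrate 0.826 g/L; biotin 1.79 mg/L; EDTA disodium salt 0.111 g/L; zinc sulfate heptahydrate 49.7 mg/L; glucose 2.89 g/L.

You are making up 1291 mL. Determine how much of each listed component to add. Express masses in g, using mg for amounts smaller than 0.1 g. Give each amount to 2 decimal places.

calcium chloride dihydrate 1.07 g; biotin 2.31 mg; EDTA disodium salt 0.14 g; zinc sulfate heptahydrate 64.16 mg; glucose 3.73 g

Working volume: 1291 mL = 1.291 L.
calcium chloride dihydrate: 0.826 g/L × 1.291 L = 1.07 g
biotin: 1.79 mg/L × 1.291 L = 2.31 mg
EDTA disodium salt: 0.111 g/L × 1.291 L = 0.14 g
zinc sulfate heptahydrate: 49.7 mg/L × 1.291 L = 64.16 mg
glucose: 2.89 g/L × 1.291 L = 3.73 g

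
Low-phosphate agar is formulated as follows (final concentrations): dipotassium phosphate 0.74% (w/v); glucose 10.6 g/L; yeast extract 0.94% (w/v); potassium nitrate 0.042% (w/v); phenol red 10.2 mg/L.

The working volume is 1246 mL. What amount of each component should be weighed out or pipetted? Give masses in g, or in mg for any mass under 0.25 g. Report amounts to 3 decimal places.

dipotassium phosphate 9.220 g; glucose 13.208 g; yeast extract 11.712 g; potassium nitrate 0.523 g; phenol red 12.709 mg

Working volume: 1246 mL = 1.246 L.
dipotassium phosphate: 0.74 g per 100 mL × 1246 mL ÷ 100 = 9.220 g
glucose: 10.6 g/L × 1.246 L = 13.208 g
yeast extract: 0.94% w/v = 9.4 g/L → 9.4 × 1.246 L = 11.712 g
potassium nitrate: 0.042 g per 100 mL × 1246 mL ÷ 100 = 0.523 g
phenol red: 10.2 mg/L × 1.246 L = 12.709 mg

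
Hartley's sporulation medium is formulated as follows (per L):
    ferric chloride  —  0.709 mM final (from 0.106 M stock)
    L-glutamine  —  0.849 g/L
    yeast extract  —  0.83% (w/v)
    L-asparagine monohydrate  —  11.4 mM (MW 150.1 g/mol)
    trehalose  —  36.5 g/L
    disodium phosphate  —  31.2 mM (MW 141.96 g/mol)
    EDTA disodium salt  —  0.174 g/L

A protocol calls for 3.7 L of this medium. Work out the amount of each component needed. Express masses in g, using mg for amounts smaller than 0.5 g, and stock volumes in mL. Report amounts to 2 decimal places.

ferric chloride 24.75 mL; L-glutamine 3.14 g; yeast extract 30.71 g; L-asparagine monohydrate 6.33 g; trehalose 135.05 g; disodium phosphate 16.39 g; EDTA disodium salt 0.64 g

Working volume: 3.7 L.
ferric chloride: dilute stock: 0.709 mM × 3700 mL ÷ 106 mM = 24.75 mL
L-glutamine: 0.849 g/L × 3.7 L = 3.14 g
yeast extract: 0.83 g per 100 mL × 3700 mL ÷ 100 = 30.71 g
L-asparagine monohydrate: 11.4 mmol/L × 150.1 g/mol × 3.7 L ÷ 1000 = 6.33 g
trehalose: 36.5 g/L × 3.7 L = 135.05 g
disodium phosphate: 31.2 mmol/L × 141.96 g/mol × 3.7 L ÷ 1000 = 16.39 g
EDTA disodium salt: 0.174 g/L × 3.7 L = 0.64 g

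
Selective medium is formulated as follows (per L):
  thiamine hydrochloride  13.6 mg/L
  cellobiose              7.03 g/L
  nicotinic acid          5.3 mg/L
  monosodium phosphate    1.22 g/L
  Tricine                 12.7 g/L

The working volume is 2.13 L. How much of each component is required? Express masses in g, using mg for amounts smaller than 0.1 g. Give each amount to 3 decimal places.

thiamine hydrochloride 28.968 mg; cellobiose 14.974 g; nicotinic acid 11.289 mg; monosodium phosphate 2.599 g; Tricine 27.051 g

Scale factor relative to 1 L: 2.13.
thiamine hydrochloride: 13.6 mg/L × 2.13 L = 28.968 mg
cellobiose: 7.03 g/L × 2.13 L = 14.974 g
nicotinic acid: 5.3 mg/L × 2.13 L = 11.289 mg
monosodium phosphate: 1.22 g/L × 2.13 L = 2.599 g
Tricine: 12.7 g/L × 2.13 L = 27.051 g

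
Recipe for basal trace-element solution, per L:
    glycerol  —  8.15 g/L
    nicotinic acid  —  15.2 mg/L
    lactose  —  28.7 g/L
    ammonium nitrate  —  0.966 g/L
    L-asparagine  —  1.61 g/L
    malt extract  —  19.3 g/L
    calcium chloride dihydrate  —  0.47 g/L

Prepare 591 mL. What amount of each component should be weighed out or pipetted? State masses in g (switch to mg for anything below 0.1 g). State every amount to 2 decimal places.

glycerol 4.82 g; nicotinic acid 8.98 mg; lactose 16.96 g; ammonium nitrate 0.57 g; L-asparagine 0.95 g; malt extract 11.41 g; calcium chloride dihydrate 0.28 g

Working volume: 591 mL = 0.591 L.
glycerol: 8.15 g/L × 0.591 L = 4.82 g
nicotinic acid: 15.2 mg/L × 0.591 L = 8.98 mg
lactose: 28.7 g/L × 0.591 L = 16.96 g
ammonium nitrate: 0.966 g/L × 0.591 L = 0.57 g
L-asparagine: 1.61 g/L × 0.591 L = 0.95 g
malt extract: 19.3 g/L × 0.591 L = 11.41 g
calcium chloride dihydrate: 0.47 g/L × 0.591 L = 0.28 g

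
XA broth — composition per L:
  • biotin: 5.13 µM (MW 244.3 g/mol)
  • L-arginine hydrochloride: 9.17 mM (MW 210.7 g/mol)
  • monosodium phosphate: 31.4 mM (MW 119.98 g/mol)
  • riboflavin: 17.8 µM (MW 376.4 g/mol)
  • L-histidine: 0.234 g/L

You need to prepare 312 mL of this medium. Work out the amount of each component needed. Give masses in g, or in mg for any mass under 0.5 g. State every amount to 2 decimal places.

biotin 0.39 mg; L-arginine hydrochloride 0.60 g; monosodium phosphate 1.18 g; riboflavin 2.09 mg; L-histidine 73.01 mg

Target volume = 312 mL = 0.312 L.
biotin: 5.13 µmol/L × 244.3 g/mol × 0.312 L ÷ 1000 = 0.39 mg
L-arginine hydrochloride: 9.17 mmol/L × 210.7 g/mol × 0.312 L ÷ 1000 = 0.60 g
monosodium phosphate: 31.4 mmol/L × 119.98 g/mol × 0.312 L ÷ 1000 = 1.18 g
riboflavin: 17.8 µmol/L × 376.4 g/mol × 0.312 L ÷ 1000 = 2.09 mg
L-histidine: 0.234 g/L × 0.312 L = 0.073008 g = 73.01 mg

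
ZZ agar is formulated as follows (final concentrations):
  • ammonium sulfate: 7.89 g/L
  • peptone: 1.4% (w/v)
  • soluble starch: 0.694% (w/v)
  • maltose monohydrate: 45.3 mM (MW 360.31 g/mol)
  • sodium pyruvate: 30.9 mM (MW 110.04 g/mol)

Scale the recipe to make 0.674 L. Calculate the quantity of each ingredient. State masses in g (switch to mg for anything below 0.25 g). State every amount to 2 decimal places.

ammonium sulfate 5.32 g; peptone 9.44 g; soluble starch 4.68 g; maltose monohydrate 11.00 g; sodium pyruvate 2.29 g

Scale factor relative to 1 L: 0.674.
ammonium sulfate: 7.89 g/L × 0.674 L = 5.32 g
peptone: 1.4 g per 100 mL × 674 mL ÷ 100 = 9.44 g
soluble starch: 0.694% w/v = 6.94 g/L → 6.94 × 0.674 L = 4.68 g
maltose monohydrate: 45.3 mmol/L × 360.31 g/mol × 0.674 L ÷ 1000 = 11.00 g
sodium pyruvate: 30.9 mmol/L × 110.04 g/mol × 0.674 L ÷ 1000 = 2.29 g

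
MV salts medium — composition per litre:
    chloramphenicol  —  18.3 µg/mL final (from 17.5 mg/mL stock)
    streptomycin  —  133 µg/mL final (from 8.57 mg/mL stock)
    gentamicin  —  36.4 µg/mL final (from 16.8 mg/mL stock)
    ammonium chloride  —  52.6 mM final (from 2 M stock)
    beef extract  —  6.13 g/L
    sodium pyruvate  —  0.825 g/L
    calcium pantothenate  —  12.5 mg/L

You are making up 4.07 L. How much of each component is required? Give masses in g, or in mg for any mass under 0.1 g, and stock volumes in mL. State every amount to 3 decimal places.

Scale factor relative to 1 L: 4.07.
chloramphenicol: C1V1 = C2V2 → 18.3 µg/mL × 4070 mL ÷ 17500 µg/mL = 4.256 mL
streptomycin: C1V1 = C2V2 → 133 µg/mL × 4070 mL ÷ 8570 µg/mL = 63.163 mL
gentamicin: V = C2·V2/C1 = 36.4 µg/mL × 4070 mL ÷ 16800 µg/mL = 8.818 mL
ammonium chloride: V = C2·V2/C1 = 52.6 mM × 4070 mL ÷ 2000 mM = 107.041 mL
beef extract: 6.13 g/L × 4.07 L = 24.949 g
sodium pyruvate: 0.825 g/L × 4.07 L = 3.358 g
calcium pantothenate: 12.5 mg/L × 4.07 L = 50.875 mg

chloramphenicol 4.256 mL; streptomycin 63.163 mL; gentamicin 8.818 mL; ammonium chloride 107.041 mL; beef extract 24.949 g; sodium pyruvate 3.358 g; calcium pantothenate 50.875 mg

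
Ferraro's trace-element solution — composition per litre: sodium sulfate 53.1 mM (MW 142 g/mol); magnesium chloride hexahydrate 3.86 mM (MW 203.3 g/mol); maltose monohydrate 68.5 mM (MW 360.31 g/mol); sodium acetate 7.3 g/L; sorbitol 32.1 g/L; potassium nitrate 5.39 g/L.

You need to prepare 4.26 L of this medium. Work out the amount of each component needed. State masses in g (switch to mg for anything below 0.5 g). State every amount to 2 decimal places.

Working volume: 4.26 L.
sodium sulfate: 53.1 mmol/L × 142 g/mol × 4.26 L ÷ 1000 = 32.12 g
magnesium chloride hexahydrate: 3.86 mmol/L × 203.3 g/mol × 4.26 L ÷ 1000 = 3.34 g
maltose monohydrate: 68.5 mmol/L × 360.31 g/mol × 4.26 L ÷ 1000 = 105.14 g
sodium acetate: 7.3 g/L × 4.26 L = 31.10 g
sorbitol: 32.1 g/L × 4.26 L = 136.75 g
potassium nitrate: 5.39 g/L × 4.26 L = 22.96 g

sodium sulfate 32.12 g; magnesium chloride hexahydrate 3.34 g; maltose monohydrate 105.14 g; sodium acetate 31.10 g; sorbitol 136.75 g; potassium nitrate 22.96 g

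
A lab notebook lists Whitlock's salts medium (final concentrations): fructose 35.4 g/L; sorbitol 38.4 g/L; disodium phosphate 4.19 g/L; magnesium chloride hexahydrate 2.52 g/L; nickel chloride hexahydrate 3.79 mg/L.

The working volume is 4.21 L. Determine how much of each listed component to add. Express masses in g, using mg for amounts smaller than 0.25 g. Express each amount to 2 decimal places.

Scale factor relative to 1 L: 4.21.
fructose: 35.4 g/L × 4.21 L = 149.03 g
sorbitol: 38.4 g/L × 4.21 L = 161.66 g
disodium phosphate: 4.19 g/L × 4.21 L = 17.64 g
magnesium chloride hexahydrate: 2.52 g/L × 4.21 L = 10.61 g
nickel chloride hexahydrate: 3.79 mg/L × 4.21 L = 15.96 mg

fructose 149.03 g; sorbitol 161.66 g; disodium phosphate 17.64 g; magnesium chloride hexahydrate 10.61 g; nickel chloride hexahydrate 15.96 mg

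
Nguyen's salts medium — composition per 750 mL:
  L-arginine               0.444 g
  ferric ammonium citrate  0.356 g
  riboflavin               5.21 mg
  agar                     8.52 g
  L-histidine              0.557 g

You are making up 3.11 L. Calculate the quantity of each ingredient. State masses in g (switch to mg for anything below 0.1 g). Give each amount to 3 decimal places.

Ratio of target to recipe volume: 3110 / 750 = 4.14667.
L-arginine: 0.444 g × (3110 mL / 750 mL) = 1.841 g
ferric ammonium citrate: 0.356 g × (3110 mL / 750 mL) = 1.476 g
riboflavin: 5.21 mg × (3110 mL / 750 mL) = 21.604 mg
agar: 8.52 g × (3110 mL / 750 mL) = 35.330 g
L-histidine: 0.557 g × (3110 mL / 750 mL) = 2.310 g

L-arginine 1.841 g; ferric ammonium citrate 1.476 g; riboflavin 21.604 mg; agar 35.330 g; L-histidine 2.310 g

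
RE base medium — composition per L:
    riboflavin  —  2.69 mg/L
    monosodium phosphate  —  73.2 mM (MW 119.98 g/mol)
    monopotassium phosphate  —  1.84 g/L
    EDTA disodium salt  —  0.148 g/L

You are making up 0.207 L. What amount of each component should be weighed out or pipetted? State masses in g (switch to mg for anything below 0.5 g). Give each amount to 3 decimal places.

riboflavin 0.557 mg; monosodium phosphate 1.818 g; monopotassium phosphate 380.880 mg; EDTA disodium salt 30.636 mg

Scale factor relative to 1 L: 0.207.
riboflavin: 2.69 mg/L × 0.207 L = 0.557 mg
monosodium phosphate: 73.2 mmol/L × 119.98 g/mol × 0.207 L ÷ 1000 = 1.818 g
monopotassium phosphate: 1.84 g/L × 0.207 L = 0.38088 g = 380.880 mg
EDTA disodium salt: 0.148 g/L × 0.207 L = 0.030636 g = 30.636 mg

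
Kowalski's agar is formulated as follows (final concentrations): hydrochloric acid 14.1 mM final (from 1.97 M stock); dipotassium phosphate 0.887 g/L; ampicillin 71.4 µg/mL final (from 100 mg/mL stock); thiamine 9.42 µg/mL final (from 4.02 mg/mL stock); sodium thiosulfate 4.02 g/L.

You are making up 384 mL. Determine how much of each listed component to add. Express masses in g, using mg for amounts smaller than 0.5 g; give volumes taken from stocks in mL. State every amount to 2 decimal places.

Target volume = 384 mL = 0.384 L.
hydrochloric acid: C1V1 = C2V2 → 14.1 mM × 384 mL ÷ 1970 mM = 2.75 mL
dipotassium phosphate: 0.887 g/L × 0.384 L = 0.340608 g = 340.61 mg
ampicillin: V = C2·V2/C1 = 71.4 µg/mL × 384 mL ÷ 100000 µg/mL = 0.27 mL
thiamine: dilute stock: 9.42 µg/mL × 384 mL ÷ 4020 µg/mL = 0.90 mL
sodium thiosulfate: 4.02 g/L × 0.384 L = 1.54 g

hydrochloric acid 2.75 mL; dipotassium phosphate 340.61 mg; ampicillin 0.27 mL; thiamine 0.90 mL; sodium thiosulfate 1.54 g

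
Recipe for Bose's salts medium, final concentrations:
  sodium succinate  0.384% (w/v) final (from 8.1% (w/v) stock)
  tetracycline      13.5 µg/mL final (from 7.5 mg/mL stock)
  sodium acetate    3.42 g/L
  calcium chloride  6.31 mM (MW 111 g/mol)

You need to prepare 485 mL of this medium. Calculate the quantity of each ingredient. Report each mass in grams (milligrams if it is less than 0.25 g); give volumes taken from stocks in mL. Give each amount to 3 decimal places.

Scale factor relative to 1 L: 0.485.
sodium succinate: C1V1 = C2V2 → 0.384% ÷ 8.1% × 485 mL = 22.993 mL
tetracycline: V = C2·V2/C1 = 13.5 µg/mL × 485 mL ÷ 7500 µg/mL = 0.873 mL
sodium acetate: 3.42 g/L × 0.485 L = 1.659 g
calcium chloride: 6.31 mmol/L × 111 g/mol × 0.485 L ÷ 1000 = 0.340 g

sodium succinate 22.993 mL; tetracycline 0.873 mL; sodium acetate 1.659 g; calcium chloride 0.340 g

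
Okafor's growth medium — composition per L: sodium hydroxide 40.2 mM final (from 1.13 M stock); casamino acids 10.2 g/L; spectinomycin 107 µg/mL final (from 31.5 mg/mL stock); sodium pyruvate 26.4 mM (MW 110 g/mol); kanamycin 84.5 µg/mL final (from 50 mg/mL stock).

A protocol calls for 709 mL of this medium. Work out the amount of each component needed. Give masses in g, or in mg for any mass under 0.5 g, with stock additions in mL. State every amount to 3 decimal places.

sodium hydroxide 25.223 mL; casamino acids 7.232 g; spectinomycin 2.408 mL; sodium pyruvate 2.059 g; kanamycin 1.198 mL

Scale factor relative to 1 L: 0.709.
sodium hydroxide: V = C2·V2/C1 = 40.2 mM × 709 mL ÷ 1130 mM = 25.223 mL
casamino acids: 10.2 g/L × 0.709 L = 7.232 g
spectinomycin: C1V1 = C2V2 → 107 µg/mL × 709 mL ÷ 31500 µg/mL = 2.408 mL
sodium pyruvate: 26.4 mmol/L × 110 g/mol × 0.709 L ÷ 1000 = 2.059 g
kanamycin: dilute stock: 84.5 µg/mL × 709 mL ÷ 50000 µg/mL = 1.198 mL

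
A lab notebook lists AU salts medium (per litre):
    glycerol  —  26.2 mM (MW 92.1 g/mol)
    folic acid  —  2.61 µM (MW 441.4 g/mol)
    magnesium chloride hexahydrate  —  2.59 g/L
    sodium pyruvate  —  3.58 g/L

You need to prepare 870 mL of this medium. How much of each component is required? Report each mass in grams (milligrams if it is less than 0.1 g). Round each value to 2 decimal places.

Target volume = 870 mL = 0.87 L.
glycerol: 26.2 mmol/L × 92.1 g/mol × 0.87 L ÷ 1000 = 2.10 g
folic acid: 2.61 µmol/L × 441.4 g/mol × 0.87 L ÷ 1000 = 1.00 mg
magnesium chloride hexahydrate: 2.59 g/L × 0.87 L = 2.25 g
sodium pyruvate: 3.58 g/L × 0.87 L = 3.11 g

glycerol 2.10 g; folic acid 1.00 mg; magnesium chloride hexahydrate 2.25 g; sodium pyruvate 3.11 g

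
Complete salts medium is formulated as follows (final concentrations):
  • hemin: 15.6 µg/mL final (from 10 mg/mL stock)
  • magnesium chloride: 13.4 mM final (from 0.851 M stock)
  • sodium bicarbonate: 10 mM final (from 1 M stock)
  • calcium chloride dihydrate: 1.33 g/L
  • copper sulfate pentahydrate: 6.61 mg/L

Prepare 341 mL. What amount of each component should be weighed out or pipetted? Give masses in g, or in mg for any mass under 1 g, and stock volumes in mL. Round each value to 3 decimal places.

Working volume: 341 mL = 0.341 L.
hemin: V = C2·V2/C1 = 15.6 µg/mL × 341 mL ÷ 10000 µg/mL = 0.532 mL
magnesium chloride: C1V1 = C2V2 → 13.4 mM × 341 mL ÷ 851 mM = 5.369 mL
sodium bicarbonate: C1V1 = C2V2 → 10 mM × 341 mL ÷ 1000 mM = 3.410 mL
calcium chloride dihydrate: 1.33 g/L × 0.341 L = 0.45353 g = 453.530 mg
copper sulfate pentahydrate: 6.61 mg/L × 0.341 L = 2.254 mg

hemin 0.532 mL; magnesium chloride 5.369 mL; sodium bicarbonate 3.410 mL; calcium chloride dihydrate 453.530 mg; copper sulfate pentahydrate 2.254 mg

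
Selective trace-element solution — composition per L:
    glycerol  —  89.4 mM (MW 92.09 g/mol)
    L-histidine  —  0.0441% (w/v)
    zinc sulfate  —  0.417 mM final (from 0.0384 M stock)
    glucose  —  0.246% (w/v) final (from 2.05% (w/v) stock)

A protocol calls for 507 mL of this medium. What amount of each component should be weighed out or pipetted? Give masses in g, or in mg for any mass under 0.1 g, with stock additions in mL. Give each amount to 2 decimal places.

glycerol 4.17 g; L-histidine 0.22 g; zinc sulfate 5.51 mL; glucose 60.84 mL

Scale factor relative to 1 L: 0.507.
glycerol: 89.4 mmol/L × 92.09 g/mol × 0.507 L ÷ 1000 = 4.17 g
L-histidine: 0.0441 g per 100 mL × 507 mL ÷ 100 = 0.22 g
zinc sulfate: V = C2·V2/C1 = 0.417 mM × 507 mL ÷ 38.4 mM = 5.51 mL
glucose: dilute stock: 0.246% ÷ 2.05% × 507 mL = 60.84 mL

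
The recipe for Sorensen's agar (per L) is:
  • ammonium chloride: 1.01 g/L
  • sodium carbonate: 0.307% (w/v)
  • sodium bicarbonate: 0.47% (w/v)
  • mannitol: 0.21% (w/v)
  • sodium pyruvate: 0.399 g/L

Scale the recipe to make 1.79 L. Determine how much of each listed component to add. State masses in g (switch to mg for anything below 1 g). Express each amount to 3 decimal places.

ammonium chloride 1.808 g; sodium carbonate 5.495 g; sodium bicarbonate 8.413 g; mannitol 3.759 g; sodium pyruvate 714.210 mg

Scale factor relative to 1 L: 1.79.
ammonium chloride: 1.01 g/L × 1.79 L = 1.808 g
sodium carbonate: 0.307 g per 100 mL × 1790 mL ÷ 100 = 5.495 g
sodium bicarbonate: 0.47 g per 100 mL × 1790 mL ÷ 100 = 8.413 g
mannitol: 0.21% w/v = 2.1 g/L → 2.1 × 1.79 L = 3.759 g
sodium pyruvate: 0.399 g/L × 1.79 L = 0.71421 g = 714.210 mg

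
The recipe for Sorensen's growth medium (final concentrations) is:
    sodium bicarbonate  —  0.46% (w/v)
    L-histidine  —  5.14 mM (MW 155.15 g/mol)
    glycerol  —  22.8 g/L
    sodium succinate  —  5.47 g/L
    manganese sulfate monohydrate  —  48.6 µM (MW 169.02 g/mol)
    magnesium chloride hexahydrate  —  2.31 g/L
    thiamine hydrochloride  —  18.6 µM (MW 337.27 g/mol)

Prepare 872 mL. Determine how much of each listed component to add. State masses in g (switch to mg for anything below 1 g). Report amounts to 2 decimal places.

Working volume: 872 mL = 0.872 L.
sodium bicarbonate: 0.46% w/v = 4.6 g/L → 4.6 × 0.872 L = 4.01 g
L-histidine: 5.14 mmol/L × 155.15 mg/mmol × 0.872 L = 695.39 mg
glycerol: 22.8 g/L × 0.872 L = 19.88 g
sodium succinate: 5.47 g/L × 0.872 L = 4.77 g
manganese sulfate monohydrate: 48.6 µmol/L × 169.02 g/mol × 0.872 L ÷ 1000 = 7.16 mg
magnesium chloride hexahydrate: 2.31 g/L × 0.872 L = 2.01 g
thiamine hydrochloride: 18.6 µmol/L × 337.27 g/mol × 0.872 L ÷ 1000 = 5.47 mg

sodium bicarbonate 4.01 g; L-histidine 695.39 mg; glycerol 19.88 g; sodium succinate 4.77 g; manganese sulfate monohydrate 7.16 mg; magnesium chloride hexahydrate 2.01 g; thiamine hydrochloride 5.47 mg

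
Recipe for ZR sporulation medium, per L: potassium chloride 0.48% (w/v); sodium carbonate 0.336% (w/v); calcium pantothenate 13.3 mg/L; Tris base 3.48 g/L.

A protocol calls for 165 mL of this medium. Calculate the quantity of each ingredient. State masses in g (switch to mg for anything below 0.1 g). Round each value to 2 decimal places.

Scale factor relative to 1 L: 0.165.
potassium chloride: 0.48% w/v = 4.8 g/L → 4.8 × 0.165 L = 0.79 g
sodium carbonate: 0.336 g per 100 mL × 165 mL ÷ 100 = 0.55 g
calcium pantothenate: 13.3 mg/L × 0.165 L = 2.19 mg
Tris base: 3.48 g/L × 0.165 L = 0.57 g

potassium chloride 0.79 g; sodium carbonate 0.55 g; calcium pantothenate 2.19 mg; Tris base 0.57 g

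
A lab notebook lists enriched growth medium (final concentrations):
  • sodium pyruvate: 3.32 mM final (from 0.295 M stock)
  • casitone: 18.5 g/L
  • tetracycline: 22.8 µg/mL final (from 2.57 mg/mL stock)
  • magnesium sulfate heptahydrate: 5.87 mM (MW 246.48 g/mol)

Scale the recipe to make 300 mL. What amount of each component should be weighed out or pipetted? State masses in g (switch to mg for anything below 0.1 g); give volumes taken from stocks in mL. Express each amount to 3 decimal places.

Working volume: 300 mL = 0.3 L.
sodium pyruvate: V = C2·V2/C1 = 3.32 mM × 300 mL ÷ 295 mM = 3.376 mL
casitone: 18.5 g/L × 0.3 L = 5.550 g
tetracycline: dilute stock: 22.8 µg/mL × 300 mL ÷ 2570 µg/mL = 2.661 mL
magnesium sulfate heptahydrate: 5.87 mmol/L × 246.48 g/mol × 0.3 L ÷ 1000 = 0.434 g

sodium pyruvate 3.376 mL; casitone 5.550 g; tetracycline 2.661 mL; magnesium sulfate heptahydrate 0.434 g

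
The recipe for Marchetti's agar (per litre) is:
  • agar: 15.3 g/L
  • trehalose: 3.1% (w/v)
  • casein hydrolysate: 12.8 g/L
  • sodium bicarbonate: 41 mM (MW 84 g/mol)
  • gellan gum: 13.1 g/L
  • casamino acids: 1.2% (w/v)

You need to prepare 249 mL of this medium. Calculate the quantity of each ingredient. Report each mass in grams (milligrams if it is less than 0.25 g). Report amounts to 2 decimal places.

Scale factor relative to 1 L: 0.249.
agar: 15.3 g/L × 0.249 L = 3.81 g
trehalose: 3.1% w/v = 31 g/L → 31 × 0.249 L = 7.72 g
casein hydrolysate: 12.8 g/L × 0.249 L = 3.19 g
sodium bicarbonate: 41 mmol/L × 84 g/mol × 0.249 L ÷ 1000 = 0.86 g
gellan gum: 13.1 g/L × 0.249 L = 3.26 g
casamino acids: 1.2% w/v = 12 g/L → 12 × 0.249 L = 2.99 g

agar 3.81 g; trehalose 7.72 g; casein hydrolysate 3.19 g; sodium bicarbonate 0.86 g; gellan gum 3.26 g; casamino acids 2.99 g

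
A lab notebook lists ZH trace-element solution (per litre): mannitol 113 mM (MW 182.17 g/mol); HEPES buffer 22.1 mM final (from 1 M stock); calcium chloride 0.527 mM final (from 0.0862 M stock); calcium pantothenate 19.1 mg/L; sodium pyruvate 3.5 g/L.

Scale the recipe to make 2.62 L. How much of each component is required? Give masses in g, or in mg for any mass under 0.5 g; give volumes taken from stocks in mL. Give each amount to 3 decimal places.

mannitol 53.933 g; HEPES buffer 57.902 mL; calcium chloride 16.018 mL; calcium pantothenate 50.042 mg; sodium pyruvate 9.170 g

Working volume: 2.62 L.
mannitol: 113 mmol/L × 182.17 g/mol × 2.62 L ÷ 1000 = 53.933 g
HEPES buffer: V = C2·V2/C1 = 22.1 mM × 2620 mL ÷ 1000 mM = 57.902 mL
calcium chloride: dilute stock: 0.527 mM × 2620 mL ÷ 86.2 mM = 16.018 mL
calcium pantothenate: 19.1 mg/L × 2.62 L = 50.042 mg
sodium pyruvate: 3.5 g/L × 2.62 L = 9.170 g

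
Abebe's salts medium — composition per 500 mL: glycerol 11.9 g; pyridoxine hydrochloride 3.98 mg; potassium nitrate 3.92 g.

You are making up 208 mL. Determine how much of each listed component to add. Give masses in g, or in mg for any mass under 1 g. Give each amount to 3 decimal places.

Ratio of target to recipe volume: 208 / 500 = 0.416.
glycerol: 11.9 g × (208 mL / 500 mL) = 4.950 g
pyridoxine hydrochloride: 3.98 mg × (208 mL / 500 mL) = 1.656 mg
potassium nitrate: 3.92 g × (208 mL / 500 mL) = 1.631 g

glycerol 4.950 g; pyridoxine hydrochloride 1.656 mg; potassium nitrate 1.631 g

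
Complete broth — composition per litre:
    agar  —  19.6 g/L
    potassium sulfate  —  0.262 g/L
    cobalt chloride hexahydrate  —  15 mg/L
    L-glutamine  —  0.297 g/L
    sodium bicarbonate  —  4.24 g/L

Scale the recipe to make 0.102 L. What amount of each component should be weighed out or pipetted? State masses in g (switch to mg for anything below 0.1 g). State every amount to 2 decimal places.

Working volume: 0.102 L.
agar: 19.6 g/L × 0.102 L = 2.00 g
potassium sulfate: 0.262 g/L × 0.102 L = 0.026724 g = 26.72 mg
cobalt chloride hexahydrate: 15 mg/L × 0.102 L = 1.53 mg
L-glutamine: 0.297 g/L × 0.102 L = 0.030294 g = 30.29 mg
sodium bicarbonate: 4.24 g/L × 0.102 L = 0.43 g

agar 2.00 g; potassium sulfate 26.72 mg; cobalt chloride hexahydrate 1.53 mg; L-glutamine 30.29 mg; sodium bicarbonate 0.43 g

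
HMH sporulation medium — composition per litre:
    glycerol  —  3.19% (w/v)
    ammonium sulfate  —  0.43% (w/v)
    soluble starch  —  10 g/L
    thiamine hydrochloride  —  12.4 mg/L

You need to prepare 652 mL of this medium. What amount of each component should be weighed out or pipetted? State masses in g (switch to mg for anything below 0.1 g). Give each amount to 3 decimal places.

glycerol 20.799 g; ammonium sulfate 2.804 g; soluble starch 6.520 g; thiamine hydrochloride 8.085 mg

Working volume: 652 mL = 0.652 L.
glycerol: 3.19 g per 100 mL × 652 mL ÷ 100 = 20.799 g
ammonium sulfate: 0.43 g per 100 mL × 652 mL ÷ 100 = 2.804 g
soluble starch: 10 g/L × 0.652 L = 6.520 g
thiamine hydrochloride: 12.4 mg/L × 0.652 L = 8.085 mg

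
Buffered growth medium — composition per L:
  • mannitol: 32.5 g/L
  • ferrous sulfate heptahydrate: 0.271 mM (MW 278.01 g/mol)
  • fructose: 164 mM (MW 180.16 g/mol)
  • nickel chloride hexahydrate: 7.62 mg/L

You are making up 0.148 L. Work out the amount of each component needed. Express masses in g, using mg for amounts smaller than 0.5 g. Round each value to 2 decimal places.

Scale factor relative to 1 L: 0.148.
mannitol: 32.5 g/L × 0.148 L = 4.81 g
ferrous sulfate heptahydrate: 0.271 mmol/L × 278.01 mg/mmol × 0.148 L = 11.15 mg
fructose: 164 mmol/L × 180.16 g/mol × 0.148 L ÷ 1000 = 4.37 g
nickel chloride hexahydrate: 7.62 mg/L × 0.148 L = 1.13 mg

mannitol 4.81 g; ferrous sulfate heptahydrate 11.15 mg; fructose 4.37 g; nickel chloride hexahydrate 1.13 mg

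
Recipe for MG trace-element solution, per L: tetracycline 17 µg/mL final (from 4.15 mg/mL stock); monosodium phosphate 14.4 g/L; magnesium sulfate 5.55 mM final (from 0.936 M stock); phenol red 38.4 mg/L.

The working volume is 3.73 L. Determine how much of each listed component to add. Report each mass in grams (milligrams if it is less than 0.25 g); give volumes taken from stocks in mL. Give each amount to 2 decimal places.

Scale factor relative to 1 L: 3.73.
tetracycline: V = C2·V2/C1 = 17 µg/mL × 3730 mL ÷ 4150 µg/mL = 15.28 mL
monosodium phosphate: 14.4 g/L × 3.73 L = 53.71 g
magnesium sulfate: C1V1 = C2V2 → 5.55 mM × 3730 mL ÷ 936 mM = 22.12 mL
phenol red: 38.4 mg/L × 3.73 L = 143.23 mg

tetracycline 15.28 mL; monosodium phosphate 53.71 g; magnesium sulfate 22.12 mL; phenol red 143.23 mg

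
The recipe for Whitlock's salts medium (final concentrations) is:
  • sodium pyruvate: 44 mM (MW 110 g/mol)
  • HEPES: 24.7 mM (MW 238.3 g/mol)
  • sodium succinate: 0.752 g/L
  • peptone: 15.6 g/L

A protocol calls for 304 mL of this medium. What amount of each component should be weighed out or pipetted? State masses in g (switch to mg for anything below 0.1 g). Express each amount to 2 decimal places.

Target volume = 304 mL = 0.304 L.
sodium pyruvate: 44 mmol/L × 110 g/mol × 0.304 L ÷ 1000 = 1.47 g
HEPES: 24.7 mmol/L × 238.3 g/mol × 0.304 L ÷ 1000 = 1.79 g
sodium succinate: 0.752 g/L × 0.304 L = 0.23 g
peptone: 15.6 g/L × 0.304 L = 4.74 g

sodium pyruvate 1.47 g; HEPES 1.79 g; sodium succinate 0.23 g; peptone 4.74 g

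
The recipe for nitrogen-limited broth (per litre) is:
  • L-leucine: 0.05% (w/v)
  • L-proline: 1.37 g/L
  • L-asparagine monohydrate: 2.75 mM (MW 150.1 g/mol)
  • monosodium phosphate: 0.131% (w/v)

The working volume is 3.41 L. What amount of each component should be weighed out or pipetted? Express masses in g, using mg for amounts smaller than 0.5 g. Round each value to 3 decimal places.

L-leucine 1.705 g; L-proline 4.672 g; L-asparagine monohydrate 1.408 g; monosodium phosphate 4.467 g

Scale factor relative to 1 L: 3.41.
L-leucine: 0.05% w/v = 0.5 g/L → 0.5 × 3.41 L = 1.705 g
L-proline: 1.37 g/L × 3.41 L = 4.672 g
L-asparagine monohydrate: 2.75 mmol/L × 150.1 g/mol × 3.41 L ÷ 1000 = 1.408 g
monosodium phosphate: 0.131 g per 100 mL × 3410 mL ÷ 100 = 4.467 g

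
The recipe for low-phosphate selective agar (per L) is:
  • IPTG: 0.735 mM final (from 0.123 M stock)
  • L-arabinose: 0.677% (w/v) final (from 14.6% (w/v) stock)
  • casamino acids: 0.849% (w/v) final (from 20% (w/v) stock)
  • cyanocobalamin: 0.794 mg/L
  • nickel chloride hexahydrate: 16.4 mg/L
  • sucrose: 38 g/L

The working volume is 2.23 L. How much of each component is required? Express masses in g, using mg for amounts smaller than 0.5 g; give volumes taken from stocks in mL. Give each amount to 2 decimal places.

Working volume: 2.23 L.
IPTG: V = C2·V2/C1 = 0.735 mM × 2230 mL ÷ 123 mM = 13.33 mL
L-arabinose: dilute stock: 0.677% ÷ 14.6% × 2230 mL = 103.40 mL
casamino acids: V = C2·V2/C1 = 0.849% ÷ 20% × 2230 mL = 94.66 mL
cyanocobalamin: 0.794 mg/L × 2.23 L = 1.77 mg
nickel chloride hexahydrate: 16.4 mg/L × 2.23 L = 36.57 mg
sucrose: 38 g/L × 2.23 L = 84.74 g

IPTG 13.33 mL; L-arabinose 103.40 mL; casamino acids 94.66 mL; cyanocobalamin 1.77 mg; nickel chloride hexahydrate 36.57 mg; sucrose 84.74 g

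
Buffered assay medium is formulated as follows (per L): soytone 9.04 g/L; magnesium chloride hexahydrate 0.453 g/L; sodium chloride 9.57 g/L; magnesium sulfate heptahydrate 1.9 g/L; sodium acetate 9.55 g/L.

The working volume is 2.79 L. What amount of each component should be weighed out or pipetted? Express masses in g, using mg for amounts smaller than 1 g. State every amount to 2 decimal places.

Scale factor relative to 1 L: 2.79.
soytone: 9.04 g/L × 2.79 L = 25.22 g
magnesium chloride hexahydrate: 0.453 g/L × 2.79 L = 1.26 g
sodium chloride: 9.57 g/L × 2.79 L = 26.70 g
magnesium sulfate heptahydrate: 1.9 g/L × 2.79 L = 5.30 g
sodium acetate: 9.55 g/L × 2.79 L = 26.64 g

soytone 25.22 g; magnesium chloride hexahydrate 1.26 g; sodium chloride 26.70 g; magnesium sulfate heptahydrate 5.30 g; sodium acetate 26.64 g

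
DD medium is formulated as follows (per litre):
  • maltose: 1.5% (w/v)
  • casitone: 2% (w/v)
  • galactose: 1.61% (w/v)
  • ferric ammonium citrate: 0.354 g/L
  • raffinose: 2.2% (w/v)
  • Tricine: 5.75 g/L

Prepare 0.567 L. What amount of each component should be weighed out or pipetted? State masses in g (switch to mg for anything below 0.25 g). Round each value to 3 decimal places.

Scale factor relative to 1 L: 0.567.
maltose: 1.5% w/v = 15 g/L → 15 × 0.567 L = 8.505 g
casitone: 2% w/v = 20 g/L → 20 × 0.567 L = 11.340 g
galactose: 1.61% w/v = 16.1 g/L → 16.1 × 0.567 L = 9.129 g
ferric ammonium citrate: 0.354 g/L × 0.567 L = 0.200718 g = 200.718 mg
raffinose: 2.2% w/v = 22 g/L → 22 × 0.567 L = 12.474 g
Tricine: 5.75 g/L × 0.567 L = 3.260 g

maltose 8.505 g; casitone 11.340 g; galactose 9.129 g; ferric ammonium citrate 200.718 mg; raffinose 12.474 g; Tricine 3.260 g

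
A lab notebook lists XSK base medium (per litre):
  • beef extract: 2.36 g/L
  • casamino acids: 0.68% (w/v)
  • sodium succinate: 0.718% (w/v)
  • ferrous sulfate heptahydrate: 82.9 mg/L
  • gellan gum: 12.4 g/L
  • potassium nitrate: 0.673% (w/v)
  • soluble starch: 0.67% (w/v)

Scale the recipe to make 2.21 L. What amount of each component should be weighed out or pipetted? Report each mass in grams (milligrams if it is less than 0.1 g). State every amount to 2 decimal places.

Working volume: 2.21 L.
beef extract: 2.36 g/L × 2.21 L = 5.22 g
casamino acids: 0.68 g per 100 mL × 2210 mL ÷ 100 = 15.03 g
sodium succinate: 0.718% w/v = 7.18 g/L → 7.18 × 2.21 L = 15.87 g
ferrous sulfate heptahydrate: 82.9 mg/L × 2.21 L = 183.209 mg = 0.18 g
gellan gum: 12.4 g/L × 2.21 L = 27.40 g
potassium nitrate: 0.673 g per 100 mL × 2210 mL ÷ 100 = 14.87 g
soluble starch: 0.67 g per 100 mL × 2210 mL ÷ 100 = 14.81 g

beef extract 5.22 g; casamino acids 15.03 g; sodium succinate 15.87 g; ferrous sulfate heptahydrate 0.18 g; gellan gum 27.40 g; potassium nitrate 14.87 g; soluble starch 14.81 g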